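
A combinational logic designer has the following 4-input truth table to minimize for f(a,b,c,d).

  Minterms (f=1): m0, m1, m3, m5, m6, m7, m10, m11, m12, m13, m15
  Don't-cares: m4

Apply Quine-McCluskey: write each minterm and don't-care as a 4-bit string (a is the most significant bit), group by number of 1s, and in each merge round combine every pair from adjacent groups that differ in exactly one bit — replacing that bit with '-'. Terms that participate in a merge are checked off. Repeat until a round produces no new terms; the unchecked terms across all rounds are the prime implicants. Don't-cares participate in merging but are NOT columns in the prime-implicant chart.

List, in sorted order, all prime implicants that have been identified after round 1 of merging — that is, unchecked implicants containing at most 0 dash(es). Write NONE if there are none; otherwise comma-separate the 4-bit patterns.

size-2^0 implicants → 0000(✓)  0001(✓)  0011(✓)  0100(✓)  0101(✓)  0110(✓)  0111(✓)  1010(✓)  1011(✓)  1100(✓)  1101(✓)  1111(✓)
size-2^1 implicants → -011(✓)  -100(✓)  -101(✓)  -111(✓)  0-00(✓)  0-01(✓)  0-11(✓)  00-1(✓)  000-(✓)  01-0(✓)  01-1(✓)  010-(✓)  011-(✓)  1-11(✓)  101-  11-1(✓)  110-(✓)
size-2^2 implicants → --11  -1-1  -10-  0--1  0-0-  01--
Unchecked terms (primes): --11, -1-1, -10-, 0--1, 0-0-, 01--, 101-

NONE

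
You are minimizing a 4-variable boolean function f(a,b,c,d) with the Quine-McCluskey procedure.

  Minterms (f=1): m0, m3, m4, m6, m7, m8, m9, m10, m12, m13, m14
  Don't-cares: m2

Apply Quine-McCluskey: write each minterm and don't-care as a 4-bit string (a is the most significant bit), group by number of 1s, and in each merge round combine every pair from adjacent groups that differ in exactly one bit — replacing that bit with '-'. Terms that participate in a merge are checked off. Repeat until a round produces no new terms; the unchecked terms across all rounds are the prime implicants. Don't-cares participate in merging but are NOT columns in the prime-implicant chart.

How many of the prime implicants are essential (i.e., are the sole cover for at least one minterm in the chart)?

Round 0: 0000✓ 0010✓ 0011✓ 0100✓ 0110✓ 0111✓ 1000✓ 1001✓ 1010✓ 1100✓ 1101✓ 1110✓
Round 1: -000✓ -010✓ -100✓ -110✓ 0-00✓ 0-10✓ 0-11✓ 00-0✓ 001-✓ 01-0✓ 011-✓ 1-00✓ 1-01✓ 1-10✓ 10-0✓ 100-✓ 11-0✓ 110-✓
Round 2: --00✓ --10✓ -0-0✓ -1-0✓ 0--0✓ 0-1- 1--0✓ 1-0-
Round 3: ---0
PIs = {---0, 0-1-, 1-0-}
Coverage chart:
  m0: ---0 ←essential
  m3: 0-1- ←essential
  m4: ---0 ←essential
  m6: ---0,0-1-
  m7: 0-1- ←essential
  m8: ---0,1-0-
  m9: 1-0- ←essential
  m10: ---0 ←essential
  m12: ---0,1-0-
  m13: 1-0- ←essential
  m14: ---0 ←essential
Essential: ---0, 0-1-, 1-0-

3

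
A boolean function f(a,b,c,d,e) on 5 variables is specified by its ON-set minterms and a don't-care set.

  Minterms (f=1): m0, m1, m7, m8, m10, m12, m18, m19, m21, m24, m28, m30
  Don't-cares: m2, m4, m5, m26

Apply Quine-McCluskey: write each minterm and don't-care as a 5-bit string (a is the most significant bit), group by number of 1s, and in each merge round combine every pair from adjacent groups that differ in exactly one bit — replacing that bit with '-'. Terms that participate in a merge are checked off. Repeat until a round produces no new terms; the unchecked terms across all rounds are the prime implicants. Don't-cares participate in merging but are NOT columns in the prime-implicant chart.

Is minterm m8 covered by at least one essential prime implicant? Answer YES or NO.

Round 0: 00000✓ 00001✓ 00010✓ 00100✓ 00101✓ 00111✓ 01000✓ 01010✓ 01100✓ 10010✓ 10011✓ 10101✓ 11000✓ 11010✓ 11100✓ 11110✓
Round 1: -0010✓ -0101 -1000✓ -1010✓ -1100✓ 0-000✓ 0-010✓ 0-100✓ 00-00✓ 00-01✓ 000-0✓ 0000-✓ 001-1 0010-✓ 01-00✓ 010-0✓ 1-010✓ 1001- 11-00✓ 11-10✓ 110-0✓ 111-0✓
Round 2: --010 -1-00 -10-0 0--00 0-0-0 00-0- 11--0
PIs = {--010, -0101, -1-00, -10-0, 0--00, 0-0-0, 00-0-, 001-1, 1001-, 11--0}
Coverage chart:
  m0: 0--00,0-0-0,00-0-
  m1: 00-0- ←essential
  m7: 001-1 ←essential
  m8: -1-00,-10-0,0--00,0-0-0
  m10: --010,-10-0,0-0-0
  m12: -1-00,0--00
  m18: --010,1001-
  m19: 1001- ←essential
  m21: -0101 ←essential
  m24: -1-00,-10-0,11--0
  m28: -1-00,11--0
  m30: 11--0 ←essential
Essential: -0101, 00-0-, 001-1, 1001-, 11--0

NO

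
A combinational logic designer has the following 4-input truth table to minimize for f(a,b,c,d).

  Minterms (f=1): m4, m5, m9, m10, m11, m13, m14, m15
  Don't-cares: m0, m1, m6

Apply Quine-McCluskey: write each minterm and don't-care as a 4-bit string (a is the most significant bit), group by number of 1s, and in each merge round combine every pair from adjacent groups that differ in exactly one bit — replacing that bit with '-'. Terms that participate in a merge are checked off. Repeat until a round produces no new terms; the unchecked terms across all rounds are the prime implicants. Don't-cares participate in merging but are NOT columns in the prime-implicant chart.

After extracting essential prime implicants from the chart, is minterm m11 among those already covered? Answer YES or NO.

[col 0] 0000*, 0001*, 0100*, 0101*, 0110*, 1001*, 1010*, 1011*, 1101*, 1110*, 1111*
[col 1] -001*, -101*, -110, 0-00*, 0-01*, 000-*, 01-0, 010-*, 1-01*, 1-10*, 1-11*, 10-1*, 101-*, 11-1*, 111-*
[col 2] --01, 0-0-, 1--1, 1-1-
Prime implicants: --01, -110, 0-0-, 01-0, 1--1, 1-1-
PI chart (minterm → PIs covering it):
  4 | 0-0-,01-0
  5 | --01,0-0-
  9 | --01,1--1
  10 | 1-1-  (sole → essential)
  11 | 1--1,1-1-
  13 | --01,1--1
  14 | -110,1-1-
  15 | 1--1,1-1-
Essential prime implicants: 1-1-

YES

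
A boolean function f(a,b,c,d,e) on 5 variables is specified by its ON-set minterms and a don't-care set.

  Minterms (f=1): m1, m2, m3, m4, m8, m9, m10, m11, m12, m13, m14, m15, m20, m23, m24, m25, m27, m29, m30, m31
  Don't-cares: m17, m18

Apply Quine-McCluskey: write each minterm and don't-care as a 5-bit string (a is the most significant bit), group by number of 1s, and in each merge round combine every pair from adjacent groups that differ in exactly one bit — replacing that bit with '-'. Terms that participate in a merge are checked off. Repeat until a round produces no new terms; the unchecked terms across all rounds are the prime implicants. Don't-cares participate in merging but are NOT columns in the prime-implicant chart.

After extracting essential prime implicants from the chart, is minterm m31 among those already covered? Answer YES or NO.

YES

[col 0] 00001*, 00010*, 00011*, 00100*, 01000*, 01001*, 01010*, 01011*, 01100*, 01101*, 01110*, 01111*, 10001*, 10010*, 10100*, 10111*, 11000*, 11001*, 11011*, 11101*, 11110*, 11111*
[col 1] -0001*, -0010, -0100, -1000*, -1001*, -1011*, -1101*, -1110*, -1111*, 0-001*, 0-010*, 0-011*, 0-100, 000-1*, 0001-*, 01-00*, 01-01*, 01-10*, 01-11*, 010-0*, 010-1*, 0100-*, 0101-*, 011-0*, 011-1*, 0110-*, 0111-*, 1-001*, 1-111, 11-01*, 11-11*, 110-1*, 1100-*, 111-1*, 1111-*
[col 2] --001, -1-01*, -1-11*, -10-1*, -100-, -11-1*, -111-, 0-0-1, 0-01-, 01--0*, 01--1*, 01-0-*, 01-1-*, 010--*, 011--*, 11--1*
[col 3] -1--1, 01---
Prime implicants: --001, -0010, -0100, -1--1, -100-, -111-, 0-0-1, 0-01-, 0-100, 01---, 1-111
PI chart (minterm → PIs covering it):
  1 | --001,0-0-1
  2 | -0010,0-01-
  3 | 0-0-1,0-01-
  4 | -0100,0-100
  8 | -100-,01---
  9 | --001,-1--1,-100-,0-0-1,01---
  10 | 0-01-,01---
  11 | -1--1,0-0-1,0-01-,01---
  12 | 0-100,01---
  13 | -1--1,01---
  14 | -111-,01---
  15 | -1--1,-111-,01---
  20 | -0100  (sole → essential)
  23 | 1-111  (sole → essential)
  24 | -100-  (sole → essential)
  25 | --001,-1--1,-100-
  27 | -1--1  (sole → essential)
  29 | -1--1  (sole → essential)
  30 | -111-  (sole → essential)
  31 | -1--1,-111-,1-111
Essential prime implicants: -0100, -1--1, -100-, -111-, 1-111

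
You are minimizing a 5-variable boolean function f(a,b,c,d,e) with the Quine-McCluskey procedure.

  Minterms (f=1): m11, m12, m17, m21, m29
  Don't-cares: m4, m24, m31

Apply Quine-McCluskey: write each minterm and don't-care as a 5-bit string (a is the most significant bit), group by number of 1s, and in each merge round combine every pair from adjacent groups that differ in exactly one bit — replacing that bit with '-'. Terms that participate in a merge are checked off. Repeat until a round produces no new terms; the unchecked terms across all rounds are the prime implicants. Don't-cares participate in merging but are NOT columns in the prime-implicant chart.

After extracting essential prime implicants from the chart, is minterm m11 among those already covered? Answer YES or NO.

size-2^0 implicants → 00100(✓)  01011  01100(✓)  10001(✓)  10101(✓)  11000  11101(✓)  11111(✓)
size-2^1 implicants → 0-100  1-101  10-01  111-1
Unchecked terms (primes): 0-100, 01011, 1-101, 10-01, 11000, 111-1
Minterm coverage:
  m11 ⊆ 01011 [E]
  m12 ⊆ 0-100 [E]
  m17 ⊆ 10-01 [E]
  m21 ⊆ 1-101,10-01
  m29 ⊆ 1-101,111-1
E = {0-100, 01011, 10-01}

YES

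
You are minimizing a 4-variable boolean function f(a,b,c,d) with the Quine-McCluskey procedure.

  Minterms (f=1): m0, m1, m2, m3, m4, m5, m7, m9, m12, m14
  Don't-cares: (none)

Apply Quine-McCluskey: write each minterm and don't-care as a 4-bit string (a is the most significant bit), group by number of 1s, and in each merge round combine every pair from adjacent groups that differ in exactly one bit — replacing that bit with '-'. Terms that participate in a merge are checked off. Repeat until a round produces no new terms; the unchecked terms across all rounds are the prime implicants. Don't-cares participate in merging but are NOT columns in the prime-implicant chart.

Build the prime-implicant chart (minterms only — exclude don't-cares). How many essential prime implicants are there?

4

Round 0: 0000✓ 0001✓ 0010✓ 0011✓ 0100✓ 0101✓ 0111✓ 1001✓ 1100✓ 1110✓
Round 1: -001 -100 0-00✓ 0-01✓ 0-11✓ 00-0✓ 00-1✓ 000-✓ 001-✓ 01-1✓ 010-✓ 11-0
Round 2: 0--1 0-0- 00--
PIs = {-001, -100, 0--1, 0-0-, 00--, 11-0}
Coverage chart:
  m0: 0-0-,00--
  m1: -001,0--1,0-0-,00--
  m2: 00-- ←essential
  m3: 0--1,00--
  m4: -100,0-0-
  m5: 0--1,0-0-
  m7: 0--1 ←essential
  m9: -001 ←essential
  m12: -100,11-0
  m14: 11-0 ←essential
Essential: -001, 0--1, 00--, 11-0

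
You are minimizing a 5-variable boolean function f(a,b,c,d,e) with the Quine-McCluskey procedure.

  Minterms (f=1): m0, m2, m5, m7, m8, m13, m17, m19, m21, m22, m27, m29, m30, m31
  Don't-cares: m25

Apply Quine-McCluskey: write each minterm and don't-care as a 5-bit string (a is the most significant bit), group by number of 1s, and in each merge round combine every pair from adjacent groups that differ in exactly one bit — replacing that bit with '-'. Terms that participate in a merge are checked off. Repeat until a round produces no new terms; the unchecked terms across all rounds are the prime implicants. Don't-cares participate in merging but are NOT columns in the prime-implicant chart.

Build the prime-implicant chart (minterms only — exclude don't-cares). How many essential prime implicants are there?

6

size-2^0 implicants → 00000(✓)  00010(✓)  00101(✓)  00111(✓)  01000(✓)  01101(✓)  10001(✓)  10011(✓)  10101(✓)  10110(✓)  11001(✓)  11011(✓)  11101(✓)  11110(✓)  11111(✓)
size-2^1 implicants → -0101(✓)  -1101(✓)  0-000  0-101(✓)  000-0  001-1  1-001(✓)  1-011(✓)  1-101(✓)  1-110  10-01(✓)  100-1(✓)  11-01(✓)  11-11(✓)  110-1(✓)  111-1(✓)  1111-
size-2^2 implicants → --101  1--01  1-0-1  11--1
Unchecked terms (primes): --101, 0-000, 000-0, 001-1, 1--01, 1-0-1, 1-110, 11--1, 1111-
Minterm coverage:
  m0 ⊆ 0-000,000-0
  m2 ⊆ 000-0 [E]
  m5 ⊆ --101,001-1
  m7 ⊆ 001-1 [E]
  m8 ⊆ 0-000 [E]
  m13 ⊆ --101 [E]
  m17 ⊆ 1--01,1-0-1
  m19 ⊆ 1-0-1 [E]
  m21 ⊆ --101,1--01
  m22 ⊆ 1-110 [E]
  m27 ⊆ 1-0-1,11--1
  m29 ⊆ --101,1--01,11--1
  m30 ⊆ 1-110,1111-
  m31 ⊆ 11--1,1111-
E = {--101, 0-000, 000-0, 001-1, 1-0-1, 1-110}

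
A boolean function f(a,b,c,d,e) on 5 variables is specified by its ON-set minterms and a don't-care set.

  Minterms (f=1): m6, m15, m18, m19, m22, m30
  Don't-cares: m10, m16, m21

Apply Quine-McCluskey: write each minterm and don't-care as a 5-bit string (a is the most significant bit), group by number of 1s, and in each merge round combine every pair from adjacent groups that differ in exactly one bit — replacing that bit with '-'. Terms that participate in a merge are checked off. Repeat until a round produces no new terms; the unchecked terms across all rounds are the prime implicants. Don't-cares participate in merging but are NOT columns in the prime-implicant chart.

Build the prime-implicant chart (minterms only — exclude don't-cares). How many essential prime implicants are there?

Round 0: 00110✓ 01010 01111 10000✓ 10010✓ 10011✓ 10101 10110✓ 11110✓
Round 1: -0110 1-110 10-10 100-0 1001-
PIs = {-0110, 01010, 01111, 1-110, 10-10, 100-0, 1001-, 10101}
Coverage chart:
  m6: -0110 ←essential
  m15: 01111 ←essential
  m18: 10-10,100-0,1001-
  m19: 1001- ←essential
  m22: -0110,1-110,10-10
  m30: 1-110 ←essential
Essential: -0110, 01111, 1-110, 1001-

4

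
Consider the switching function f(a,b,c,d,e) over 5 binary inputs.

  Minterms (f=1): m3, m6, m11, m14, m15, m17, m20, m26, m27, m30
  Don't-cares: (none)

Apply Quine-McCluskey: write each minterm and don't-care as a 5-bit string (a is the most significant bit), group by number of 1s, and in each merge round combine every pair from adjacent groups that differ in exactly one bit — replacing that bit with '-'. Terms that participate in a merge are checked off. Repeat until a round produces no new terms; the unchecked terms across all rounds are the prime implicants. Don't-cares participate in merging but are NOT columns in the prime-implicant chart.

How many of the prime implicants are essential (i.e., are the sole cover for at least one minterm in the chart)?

Round 0: 00011✓ 00110✓ 01011✓ 01110✓ 01111✓ 10001 10100 11010✓ 11011✓ 11110✓
Round 1: -1011 -1110 0-011 0-110 01-11 0111- 11-10 1101-
PIs = {-1011, -1110, 0-011, 0-110, 01-11, 0111-, 10001, 10100, 11-10, 1101-}
Coverage chart:
  m3: 0-011 ←essential
  m6: 0-110 ←essential
  m11: -1011,0-011,01-11
  m14: -1110,0-110,0111-
  m15: 01-11,0111-
  m17: 10001 ←essential
  m20: 10100 ←essential
  m26: 11-10,1101-
  m27: -1011,1101-
  m30: -1110,11-10
Essential: 0-011, 0-110, 10001, 10100

4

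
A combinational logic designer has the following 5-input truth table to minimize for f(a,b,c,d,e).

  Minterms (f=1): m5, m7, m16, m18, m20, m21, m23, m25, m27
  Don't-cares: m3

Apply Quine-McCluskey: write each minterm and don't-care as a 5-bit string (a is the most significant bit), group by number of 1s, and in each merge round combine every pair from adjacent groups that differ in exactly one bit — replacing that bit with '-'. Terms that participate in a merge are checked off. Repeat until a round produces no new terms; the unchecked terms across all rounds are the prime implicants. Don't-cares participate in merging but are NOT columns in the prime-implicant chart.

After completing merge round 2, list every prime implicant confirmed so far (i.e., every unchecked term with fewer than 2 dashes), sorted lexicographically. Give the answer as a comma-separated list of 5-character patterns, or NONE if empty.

[col 0] 00011*, 00101*, 00111*, 10000*, 10010*, 10100*, 10101*, 10111*, 11001*, 11011*
[col 1] -0101*, -0111*, 00-11, 001-1*, 10-00, 100-0, 101-1*, 1010-, 110-1
[col 2] -01-1
Prime implicants: -01-1, 00-11, 10-00, 100-0, 1010-, 110-1

00-11, 10-00, 100-0, 1010-, 110-1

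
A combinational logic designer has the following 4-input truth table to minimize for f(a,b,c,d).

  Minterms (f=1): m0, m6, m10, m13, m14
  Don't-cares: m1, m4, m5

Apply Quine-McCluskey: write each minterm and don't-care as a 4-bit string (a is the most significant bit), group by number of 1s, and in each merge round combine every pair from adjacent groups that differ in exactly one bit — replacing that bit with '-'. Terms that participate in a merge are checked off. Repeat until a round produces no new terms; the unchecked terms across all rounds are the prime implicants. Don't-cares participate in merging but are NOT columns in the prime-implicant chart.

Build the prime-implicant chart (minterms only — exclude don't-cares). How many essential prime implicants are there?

3

size-2^0 implicants → 0000(✓)  0001(✓)  0100(✓)  0101(✓)  0110(✓)  1010(✓)  1101(✓)  1110(✓)
size-2^1 implicants → -101  -110  0-00(✓)  0-01(✓)  000-(✓)  01-0  010-(✓)  1-10
size-2^2 implicants → 0-0-
Unchecked terms (primes): -101, -110, 0-0-, 01-0, 1-10
Minterm coverage:
  m0 ⊆ 0-0- [E]
  m6 ⊆ -110,01-0
  m10 ⊆ 1-10 [E]
  m13 ⊆ -101 [E]
  m14 ⊆ -110,1-10
E = {-101, 0-0-, 1-10}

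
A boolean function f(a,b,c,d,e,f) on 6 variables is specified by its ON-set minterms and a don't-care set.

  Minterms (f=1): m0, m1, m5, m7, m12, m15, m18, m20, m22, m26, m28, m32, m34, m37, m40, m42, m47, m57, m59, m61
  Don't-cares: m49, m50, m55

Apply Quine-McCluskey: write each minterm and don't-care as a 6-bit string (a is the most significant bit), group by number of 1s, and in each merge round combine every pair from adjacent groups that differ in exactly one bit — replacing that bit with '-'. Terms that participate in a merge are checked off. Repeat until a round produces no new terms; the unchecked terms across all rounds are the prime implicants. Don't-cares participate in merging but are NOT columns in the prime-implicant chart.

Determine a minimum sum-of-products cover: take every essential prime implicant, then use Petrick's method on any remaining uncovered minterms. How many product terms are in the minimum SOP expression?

10

[col 0] 000000*, 000001*, 000101*, 000111*, 001100*, 001111*, 010010*, 010100*, 010110*, 011010*, 011100*, 100000*, 100010*, 100101*, 101000*, 101010*, 101111*, 110001*, 110010*, 110111, 111001*, 111011*, 111101*
[col 1] -00000, -00101, -01111, -10010, 0-1100, 00-111, 000-01, 00000-, 0001-1, 01-010, 01-100, 010-10, 0101-0, 1-0010, 10-000*, 10-010*, 1000-0*, 1010-0*, 11-001, 111-01, 1110-1
[col 2] 10-0-0
Prime implicants: -00000, -00101, -01111, -10010, 0-1100, 00-111, 000-01, 00000-, 0001-1, 01-010, 01-100, 010-10, 0101-0, 1-0010, 10-0-0, 11-001, 110111, 111-01, 1110-1
PI chart (minterm → PIs covering it):
  0 | -00000,00000-
  1 | 000-01,00000-
  5 | -00101,000-01,0001-1
  7 | 00-111,0001-1
  12 | 0-1100  (sole → essential)
  15 | -01111,00-111
  18 | -10010,01-010,010-10
  20 | 01-100,0101-0
  22 | 010-10,0101-0
  26 | 01-010  (sole → essential)
  28 | 0-1100,01-100
  32 | -00000,10-0-0
  34 | 1-0010,10-0-0
  37 | -00101  (sole → essential)
  40 | 10-0-0  (sole → essential)
  42 | 10-0-0  (sole → essential)
  47 | -01111  (sole → essential)
  57 | 11-001,111-01,1110-1
  59 | 1110-1  (sole → essential)
  61 | 111-01  (sole → essential)
Essential prime implicants: -00101, -01111, 0-1100, 01-010, 10-0-0, 111-01, 1110-1
Petrick residual → 00-111, 00000-, 0101-0
Minimum SOP uses 10 PIs: b'c'de'f + b'cdef + a'cde'f' + a'b'def + a'b'c'd'e' + a'bd'ef' + a'bc'df' + ab'd'f' + abce'f + abcd'f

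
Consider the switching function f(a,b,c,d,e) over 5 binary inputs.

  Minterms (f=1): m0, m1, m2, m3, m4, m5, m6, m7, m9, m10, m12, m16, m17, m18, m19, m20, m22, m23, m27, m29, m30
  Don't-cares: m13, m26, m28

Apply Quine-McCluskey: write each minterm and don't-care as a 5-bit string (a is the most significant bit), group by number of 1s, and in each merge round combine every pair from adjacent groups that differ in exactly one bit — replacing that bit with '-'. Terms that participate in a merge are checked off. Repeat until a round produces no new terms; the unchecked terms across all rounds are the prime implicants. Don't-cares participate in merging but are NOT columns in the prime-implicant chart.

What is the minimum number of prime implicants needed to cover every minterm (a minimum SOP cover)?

Round 0: 00000✓ 00001✓ 00010✓ 00011✓ 00100✓ 00101✓ 00110✓ 00111✓ 01001✓ 01010✓ 01100✓ 01101✓ 10000✓ 10001✓ 10010✓ 10011✓ 10100✓ 10110✓ 10111✓ 11010✓ 11011✓ 11100✓ 11101✓ 11110✓
Round 1: -0000✓ -0001✓ -0010✓ -0011✓ -0100✓ -0110✓ -0111✓ -1010✓ -1100✓ -1101✓ 0-001✓ 0-010✓ 0-100✓ 0-101✓ 00-00✓ 00-01✓ 00-10✓ 00-11✓ 000-0✓ 000-1✓ 0000-✓ 0001-✓ 001-0✓ 001-1✓ 0010-✓ 0011-✓ 01-01✓ 0110-✓ 1-010✓ 1-011✓ 1-100✓ 1-110✓ 10-00✓ 10-10✓ 10-11✓ 100-0✓ 100-1✓ 1000-✓ 1001-✓ 101-0✓ 1011-✓ 11-10✓ 1101-✓ 111-0✓ 1110-✓
Round 2: --010 --100 -0-00✓ -0-10✓ -0-11✓ -00-0✓ -00-1✓ -000-✓ -001-✓ -01-0✓ -011-✓ -110- 0--01 0-10- 00--0✓ 00--1✓ 00-0-✓ 00-1-✓ 000--✓ 001--✓ 1--10 1-01- 1-1-0 10--0✓ 10-1-✓ 100--✓
Round 3: -0--0 -0-1- -00-- 00---
PIs = {--010, --100, -0--0, -0-1-, -00--, -110-, 0--01, 0-10-, 00---, 1--10, 1-01-, 1-1-0}
Coverage chart:
  m0: -0--0,-00--,00---
  m1: -00--,0--01,00---
  m2: --010,-0--0,-0-1-,-00--,00---
  m3: -0-1-,-00--,00---
  m4: --100,-0--0,0-10-,00---
  m5: 0--01,0-10-,00---
  m6: -0--0,-0-1-,00---
  m7: -0-1-,00---
  m9: 0--01 ←essential
  m10: --010 ←essential
  m12: --100,-110-,0-10-
  m16: -0--0,-00--
  m17: -00-- ←essential
  m18: --010,-0--0,-0-1-,-00--,1--10,1-01-
  m19: -0-1-,-00--,1-01-
  m20: --100,-0--0,1-1-0
  m22: -0--0,-0-1-,1--10,1-1-0
  m23: -0-1- ←essential
  m27: 1-01- ←essential
  m29: -110- ←essential
  m30: 1--10,1-1-0
Essential: --010, -0-1-, -00--, -110-, 0--01, 1-01-
Petrick residual → --100, 1--10
Min cover (8 terms): c'de' + cd'e' + b'd + b'c' + bcd' + a'd'e + ade' + ac'd

8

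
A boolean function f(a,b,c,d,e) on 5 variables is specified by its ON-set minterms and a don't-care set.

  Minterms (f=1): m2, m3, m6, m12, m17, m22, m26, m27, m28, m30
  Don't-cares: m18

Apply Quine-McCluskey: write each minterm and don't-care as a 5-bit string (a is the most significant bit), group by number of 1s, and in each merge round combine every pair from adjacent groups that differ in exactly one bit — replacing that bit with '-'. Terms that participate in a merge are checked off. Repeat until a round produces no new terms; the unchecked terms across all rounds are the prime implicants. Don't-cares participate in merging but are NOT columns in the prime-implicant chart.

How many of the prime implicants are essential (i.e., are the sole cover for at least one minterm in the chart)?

5

size-2^0 implicants → 00010(✓)  00011(✓)  00110(✓)  01100(✓)  10001  10010(✓)  10110(✓)  11010(✓)  11011(✓)  11100(✓)  11110(✓)
size-2^1 implicants → -0010(✓)  -0110(✓)  -1100  00-10(✓)  0001-  1-010(✓)  1-110(✓)  10-10(✓)  11-10(✓)  1101-  111-0
size-2^2 implicants → -0-10  1--10
Unchecked terms (primes): -0-10, -1100, 0001-, 1--10, 10001, 1101-, 111-0
Minterm coverage:
  m2 ⊆ -0-10,0001-
  m3 ⊆ 0001- [E]
  m6 ⊆ -0-10 [E]
  m12 ⊆ -1100 [E]
  m17 ⊆ 10001 [E]
  m22 ⊆ -0-10,1--10
  m26 ⊆ 1--10,1101-
  m27 ⊆ 1101- [E]
  m28 ⊆ -1100,111-0
  m30 ⊆ 1--10,111-0
E = {-0-10, -1100, 0001-, 10001, 1101-}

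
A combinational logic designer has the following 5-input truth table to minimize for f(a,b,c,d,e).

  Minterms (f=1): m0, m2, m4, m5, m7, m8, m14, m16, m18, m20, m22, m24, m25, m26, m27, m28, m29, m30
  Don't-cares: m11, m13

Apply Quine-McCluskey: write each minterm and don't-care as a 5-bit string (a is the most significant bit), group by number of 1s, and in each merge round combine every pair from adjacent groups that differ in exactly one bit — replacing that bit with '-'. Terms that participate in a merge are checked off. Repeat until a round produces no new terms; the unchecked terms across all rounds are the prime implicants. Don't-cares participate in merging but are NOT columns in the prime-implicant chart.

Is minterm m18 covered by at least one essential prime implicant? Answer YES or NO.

[col 0] 00000*, 00010*, 00100*, 00101*, 00111*, 01000*, 01011*, 01101*, 01110*, 10000*, 10010*, 10100*, 10110*, 11000*, 11001*, 11010*, 11011*, 11100*, 11101*, 11110*
[col 1] -0000*, -0010*, -0100*, -1000*, -1011, -1101, -1110, 0-000*, 0-101, 00-00*, 000-0*, 001-1, 0010-, 1-000*, 1-010*, 1-100*, 1-110*, 10-00*, 10-10*, 100-0*, 101-0*, 11-00*, 11-01*, 11-10*, 110-0*, 110-1*, 1100-*, 1101-*, 111-0*, 1110-*
[col 2] --000, -0-00, -00-0, 1--00*, 1--10*, 1-0-0*, 1-1-0*, 10--0*, 11--0*, 11-0-, 110--
[col 3] 1---0
Prime implicants: --000, -0-00, -00-0, -1011, -1101, -1110, 0-101, 001-1, 0010-, 1---0, 11-0-, 110--
PI chart (minterm → PIs covering it):
  0 | --000,-0-00,-00-0
  2 | -00-0  (sole → essential)
  4 | -0-00,0010-
  5 | 0-101,001-1,0010-
  7 | 001-1  (sole → essential)
  8 | --000  (sole → essential)
  14 | -1110  (sole → essential)
  16 | --000,-0-00,-00-0,1---0
  18 | -00-0,1---0
  20 | -0-00,1---0
  22 | 1---0  (sole → essential)
  24 | --000,1---0,11-0-,110--
  25 | 11-0-,110--
  26 | 1---0,110--
  27 | -1011,110--
  28 | 1---0,11-0-
  29 | -1101,11-0-
  30 | -1110,1---0
Essential prime implicants: --000, -00-0, -1110, 001-1, 1---0

YES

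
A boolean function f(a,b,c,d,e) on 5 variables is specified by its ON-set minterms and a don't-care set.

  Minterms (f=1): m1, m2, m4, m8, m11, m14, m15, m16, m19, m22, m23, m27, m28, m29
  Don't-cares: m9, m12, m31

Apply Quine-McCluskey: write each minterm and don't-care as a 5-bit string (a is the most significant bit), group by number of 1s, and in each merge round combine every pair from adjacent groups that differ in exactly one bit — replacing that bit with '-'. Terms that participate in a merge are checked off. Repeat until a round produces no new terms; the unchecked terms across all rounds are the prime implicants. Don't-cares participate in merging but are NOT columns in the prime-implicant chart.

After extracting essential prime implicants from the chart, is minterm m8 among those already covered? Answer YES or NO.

[col 0] 00001*, 00010, 00100*, 01000*, 01001*, 01011*, 01100*, 01110*, 01111*, 10000, 10011*, 10110*, 10111*, 11011*, 11100*, 11101*, 11111*
[col 1] -1011*, -1100, -1111*, 0-001, 0-100, 01-00, 01-11*, 010-1, 0100-, 011-0, 0111-, 1-011*, 1-111*, 10-11*, 1011-, 11-11*, 111-1, 1110-
[col 2] -1-11, 1--11
Prime implicants: -1-11, -1100, 0-001, 0-100, 00010, 01-00, 010-1, 0100-, 011-0, 0111-, 1--11, 10000, 1011-, 111-1, 1110-
PI chart (minterm → PIs covering it):
  1 | 0-001  (sole → essential)
  2 | 00010  (sole → essential)
  4 | 0-100  (sole → essential)
  8 | 01-00,0100-
  11 | -1-11,010-1
  14 | 011-0,0111-
  15 | -1-11,0111-
  16 | 10000  (sole → essential)
  19 | 1--11  (sole → essential)
  22 | 1011-  (sole → essential)
  23 | 1--11,1011-
  27 | -1-11,1--11
  28 | -1100,1110-
  29 | 111-1,1110-
Essential prime implicants: 0-001, 0-100, 00010, 1--11, 10000, 1011-

NO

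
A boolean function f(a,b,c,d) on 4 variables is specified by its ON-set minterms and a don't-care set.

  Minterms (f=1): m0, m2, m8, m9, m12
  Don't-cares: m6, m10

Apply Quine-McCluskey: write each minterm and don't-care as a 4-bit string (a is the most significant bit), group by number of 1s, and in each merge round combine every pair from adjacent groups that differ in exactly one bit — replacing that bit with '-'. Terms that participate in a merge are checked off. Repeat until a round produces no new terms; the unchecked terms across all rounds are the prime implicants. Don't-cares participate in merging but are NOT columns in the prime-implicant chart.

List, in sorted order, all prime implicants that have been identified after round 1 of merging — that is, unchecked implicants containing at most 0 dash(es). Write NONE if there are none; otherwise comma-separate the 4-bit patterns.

NONE

size-2^0 implicants → 0000(✓)  0010(✓)  0110(✓)  1000(✓)  1001(✓)  1010(✓)  1100(✓)
size-2^1 implicants → -000(✓)  -010(✓)  0-10  00-0(✓)  1-00  10-0(✓)  100-
size-2^2 implicants → -0-0
Unchecked terms (primes): -0-0, 0-10, 1-00, 100-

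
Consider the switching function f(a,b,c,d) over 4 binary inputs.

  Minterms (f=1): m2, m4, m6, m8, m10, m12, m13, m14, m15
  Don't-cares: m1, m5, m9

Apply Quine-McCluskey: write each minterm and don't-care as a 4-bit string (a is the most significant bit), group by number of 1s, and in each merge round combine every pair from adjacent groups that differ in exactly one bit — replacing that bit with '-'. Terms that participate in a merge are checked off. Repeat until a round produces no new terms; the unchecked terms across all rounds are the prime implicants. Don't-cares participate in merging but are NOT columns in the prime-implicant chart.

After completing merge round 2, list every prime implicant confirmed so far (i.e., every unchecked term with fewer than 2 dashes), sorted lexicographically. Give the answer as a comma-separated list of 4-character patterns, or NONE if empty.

[col 0] 0001*, 0010*, 0100*, 0101*, 0110*, 1000*, 1001*, 1010*, 1100*, 1101*, 1110*, 1111*
[col 1] -001*, -010*, -100*, -101*, -110*, 0-01*, 0-10*, 01-0*, 010-*, 1-00*, 1-01*, 1-10*, 10-0*, 100-*, 11-0*, 11-1*, 110-*, 111-*
[col 2] --01, --10, -1-0, -10-, 1--0, 1-0-, 11--
Prime implicants: --01, --10, -1-0, -10-, 1--0, 1-0-, 11--

NONE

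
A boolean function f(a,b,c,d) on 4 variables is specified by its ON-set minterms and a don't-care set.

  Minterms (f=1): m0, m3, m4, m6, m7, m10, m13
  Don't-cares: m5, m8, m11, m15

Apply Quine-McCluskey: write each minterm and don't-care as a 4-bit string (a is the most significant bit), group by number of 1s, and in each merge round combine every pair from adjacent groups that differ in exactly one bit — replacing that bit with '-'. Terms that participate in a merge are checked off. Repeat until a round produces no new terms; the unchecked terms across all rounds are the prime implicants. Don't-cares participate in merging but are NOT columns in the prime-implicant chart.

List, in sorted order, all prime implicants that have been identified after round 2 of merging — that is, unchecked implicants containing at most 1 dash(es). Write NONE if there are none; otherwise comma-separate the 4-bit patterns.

Round 0: 0000✓ 0011✓ 0100✓ 0101✓ 0110✓ 0111✓ 1000✓ 1010✓ 1011✓ 1101✓ 1111✓
Round 1: -000 -011✓ -101✓ -111✓ 0-00 0-11✓ 01-0✓ 01-1✓ 010-✓ 011-✓ 1-11✓ 10-0 101- 11-1✓
Round 2: --11 -1-1 01--
PIs = {--11, -000, -1-1, 0-00, 01--, 10-0, 101-}

-000, 0-00, 10-0, 101-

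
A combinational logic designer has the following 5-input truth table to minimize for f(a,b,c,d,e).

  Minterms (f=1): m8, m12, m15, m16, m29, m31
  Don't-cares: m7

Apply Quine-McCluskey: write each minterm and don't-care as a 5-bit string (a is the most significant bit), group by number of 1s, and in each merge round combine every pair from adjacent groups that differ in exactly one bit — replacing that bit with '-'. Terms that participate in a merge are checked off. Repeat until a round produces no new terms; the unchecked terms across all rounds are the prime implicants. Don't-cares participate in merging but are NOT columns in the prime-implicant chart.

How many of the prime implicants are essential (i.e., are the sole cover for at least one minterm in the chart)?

3

Round 0: 00111✓ 01000✓ 01100✓ 01111✓ 10000 11101✓ 11111✓
Round 1: -1111 0-111 01-00 111-1
PIs = {-1111, 0-111, 01-00, 10000, 111-1}
Coverage chart:
  m8: 01-00 ←essential
  m12: 01-00 ←essential
  m15: -1111,0-111
  m16: 10000 ←essential
  m29: 111-1 ←essential
  m31: -1111,111-1
Essential: 01-00, 10000, 111-1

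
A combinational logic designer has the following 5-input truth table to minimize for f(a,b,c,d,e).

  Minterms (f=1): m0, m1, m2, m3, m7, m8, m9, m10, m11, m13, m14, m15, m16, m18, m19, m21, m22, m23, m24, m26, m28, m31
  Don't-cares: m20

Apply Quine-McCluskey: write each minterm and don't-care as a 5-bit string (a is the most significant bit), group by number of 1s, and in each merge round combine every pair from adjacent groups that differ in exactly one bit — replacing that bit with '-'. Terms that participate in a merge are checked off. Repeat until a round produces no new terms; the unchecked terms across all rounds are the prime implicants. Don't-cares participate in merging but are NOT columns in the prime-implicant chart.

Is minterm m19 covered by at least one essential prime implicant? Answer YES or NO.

NO

size-2^0 implicants → 00000(✓)  00001(✓)  00010(✓)  00011(✓)  00111(✓)  01000(✓)  01001(✓)  01010(✓)  01011(✓)  01101(✓)  01110(✓)  01111(✓)  10000(✓)  10010(✓)  10011(✓)  10100(✓)  10101(✓)  10110(✓)  10111(✓)  11000(✓)  11010(✓)  11100(✓)  11111(✓)
size-2^1 implicants → -0000(✓)  -0010(✓)  -0011(✓)  -0111(✓)  -1000(✓)  -1010(✓)  -1111(✓)  0-000(✓)  0-001(✓)  0-010(✓)  0-011(✓)  0-111(✓)  00-11(✓)  000-0(✓)  000-1(✓)  0000-(✓)  0001-(✓)  01-01(✓)  01-10(✓)  01-11(✓)  010-0(✓)  010-1(✓)  0100-(✓)  0101-(✓)  011-1(✓)  0111-(✓)  1-000(✓)  1-010(✓)  1-100(✓)  1-111(✓)  10-00(✓)  10-10(✓)  10-11(✓)  100-0(✓)  1001-(✓)  101-0(✓)  101-1(✓)  1010-(✓)  1011-(✓)  11-00(✓)  110-0(✓)
size-2^2 implicants → --000(✓)  --010(✓)  --111  -0-11  -00-0(✓)  -001-  -10-0(✓)  0--11  0-0-0(✓)  0-0-1(✓)  0-00-(✓)  0-01-(✓)  000--(✓)  01--1  01-1-  010--(✓)  1--00  1-0-0(✓)  10--0  10-1-  101--
size-2^3 implicants → --0-0  0-0--
Unchecked terms (primes): --0-0, --111, -0-11, -001-, 0--11, 0-0--, 01--1, 01-1-, 1--00, 10--0, 10-1-, 101--
Minterm coverage:
  m0 ⊆ --0-0,0-0--
  m1 ⊆ 0-0-- [E]
  m2 ⊆ --0-0,-001-,0-0--
  m3 ⊆ -0-11,-001-,0--11,0-0--
  m7 ⊆ --111,-0-11,0--11
  m8 ⊆ --0-0,0-0--
  m9 ⊆ 0-0--,01--1
  m10 ⊆ --0-0,0-0--,01-1-
  m11 ⊆ 0--11,0-0--,01--1,01-1-
  m13 ⊆ 01--1 [E]
  m14 ⊆ 01-1- [E]
  m15 ⊆ --111,0--11,01--1,01-1-
  m16 ⊆ --0-0,1--00,10--0
  m18 ⊆ --0-0,-001-,10--0,10-1-
  m19 ⊆ -0-11,-001-,10-1-
  m21 ⊆ 101-- [E]
  m22 ⊆ 10--0,10-1-,101--
  m23 ⊆ --111,-0-11,10-1-,101--
  m24 ⊆ --0-0,1--00
  m26 ⊆ --0-0 [E]
  m28 ⊆ 1--00 [E]
  m31 ⊆ --111 [E]
E = {--0-0, --111, 0-0--, 01--1, 01-1-, 1--00, 101--}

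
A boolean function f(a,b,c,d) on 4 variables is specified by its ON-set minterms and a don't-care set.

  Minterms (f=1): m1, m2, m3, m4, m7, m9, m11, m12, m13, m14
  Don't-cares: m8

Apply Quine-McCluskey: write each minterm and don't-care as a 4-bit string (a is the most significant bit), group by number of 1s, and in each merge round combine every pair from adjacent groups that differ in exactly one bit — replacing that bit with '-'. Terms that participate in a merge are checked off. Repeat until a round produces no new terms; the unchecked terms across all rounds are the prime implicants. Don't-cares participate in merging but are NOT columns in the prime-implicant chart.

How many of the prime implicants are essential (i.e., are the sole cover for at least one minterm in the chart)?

6

[col 0] 0001*, 0010*, 0011*, 0100*, 0111*, 1000*, 1001*, 1011*, 1100*, 1101*, 1110*
[col 1] -001*, -011*, -100, 0-11, 00-1*, 001-, 1-00*, 1-01*, 10-1*, 100-*, 11-0, 110-*
[col 2] -0-1, 1-0-
Prime implicants: -0-1, -100, 0-11, 001-, 1-0-, 11-0
PI chart (minterm → PIs covering it):
  1 | -0-1  (sole → essential)
  2 | 001-  (sole → essential)
  3 | -0-1,0-11,001-
  4 | -100  (sole → essential)
  7 | 0-11  (sole → essential)
  9 | -0-1,1-0-
  11 | -0-1  (sole → essential)
  12 | -100,1-0-,11-0
  13 | 1-0-  (sole → essential)
  14 | 11-0  (sole → essential)
Essential prime implicants: -0-1, -100, 0-11, 001-, 1-0-, 11-0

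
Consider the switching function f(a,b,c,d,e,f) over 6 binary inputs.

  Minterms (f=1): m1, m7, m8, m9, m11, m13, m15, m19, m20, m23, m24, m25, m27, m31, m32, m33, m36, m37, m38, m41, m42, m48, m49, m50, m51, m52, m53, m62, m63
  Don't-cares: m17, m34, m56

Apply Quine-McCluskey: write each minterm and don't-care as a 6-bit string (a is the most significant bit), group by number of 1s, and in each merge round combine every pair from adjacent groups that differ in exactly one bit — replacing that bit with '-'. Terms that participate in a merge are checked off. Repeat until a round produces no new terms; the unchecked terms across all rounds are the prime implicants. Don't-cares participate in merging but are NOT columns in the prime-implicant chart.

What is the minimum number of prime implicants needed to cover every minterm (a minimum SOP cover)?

11

Round 0: 000001✓ 000111✓ 001000✓ 001001✓ 001011✓ 001101✓ 001111✓ 010001✓ 010011✓ 010100✓ 010111✓ 011000✓ 011001✓ 011011✓ 011111✓ 100000✓ 100001✓ 100010✓ 100100✓ 100101✓ 100110✓ 101001✓ 101010✓ 110000✓ 110001✓ 110010✓ 110011✓ 110100✓ 110101✓ 111000✓ 111110✓ 111111✓
Round 1: -00001✓ -01001✓ -10001✓ -10011✓ -10100 -11000 -11111 0-0001✓ 0-0111✓ 0-1000✓ 0-1001✓ 0-1011✓ 0-1111✓ 00-001✓ 00-111✓ 001-01✓ 001-11✓ 0010-1✓ 00100-✓ 0011-1✓ 01-001✓ 01-011✓ 01-111✓ 010-11✓ 0100-1✓ 011-11✓ 0110-1✓ 01100-✓ 1-0000✓ 1-0001✓ 1-0010✓ 1-0100✓ 1-0101✓ 10-001✓ 10-010 100-00✓ 100-01✓ 100-10✓ 1000-0✓ 10000-✓ 1001-0✓ 10010-✓ 11-000 110-00✓ 110-01✓ 1100-0✓ 1100-1✓ 11000-✓ 11001-✓ 11010-✓ 11111-
Round 2: --0001 -0-001 -100-1 0--001 0--111 0-1-11 0-10-1 0-100- 001--1 01--11 01-0-1 1-0-00✓ 1-0-01✓ 1-00-0 1-000-✓ 1-010-✓ 100--0 100-0-✓ 110-0-✓ 1100--
Round 3: 1-0-0-
PIs = {--0001, -0-001, -100-1, -10100, -11000, -11111, 0--001, 0--111, 0-1-11, 0-10-1, 0-100-, 001--1, 01--11, 01-0-1, 1-0-0-, 1-00-0, 10-010, 100--0, 11-000, 1100--, 11111-}
Coverage chart:
  m1: --0001,-0-001,0--001
  m7: 0--111 ←essential
  m8: 0-100- ←essential
  m9: -0-001,0--001,0-10-1,0-100-,001--1
  m11: 0-1-11,0-10-1,001--1
  m13: 001--1 ←essential
  m15: 0--111,0-1-11,001--1
  m19: -100-1,01--11,01-0-1
  m20: -10100 ←essential
  m23: 0--111,01--11
  m24: -11000,0-100-
  m25: 0--001,0-10-1,0-100-,01-0-1
  m27: 0-1-11,0-10-1,01--11,01-0-1
  m31: -11111,0--111,0-1-11,01--11
  m32: 1-0-0-,1-00-0,100--0
  m33: --0001,-0-001,1-0-0-
  m36: 1-0-0-,100--0
  m37: 1-0-0- ←essential
  m38: 100--0 ←essential
  m41: -0-001 ←essential
  m42: 10-010 ←essential
  m48: 1-0-0-,1-00-0,11-000,1100--
  m49: --0001,-100-1,1-0-0-,1100--
  m50: 1-00-0,1100--
  m51: -100-1,1100--
  m52: -10100,1-0-0-
  m53: 1-0-0- ←essential
  m62: 11111- ←essential
  m63: -11111,11111-
Essential: -0-001, -10100, 0--111, 0-100-, 001--1, 1-0-0-, 10-010, 100--0, 11111-
Petrick residual → 01--11, 1100--
Min cover (11 terms): b'd'e'f + bc'de'f' + a'def + a'cd'e' + a'b'cf + a'bef + ac'e' + ab'd'ef' + ab'c'f' + abc'd' + abcde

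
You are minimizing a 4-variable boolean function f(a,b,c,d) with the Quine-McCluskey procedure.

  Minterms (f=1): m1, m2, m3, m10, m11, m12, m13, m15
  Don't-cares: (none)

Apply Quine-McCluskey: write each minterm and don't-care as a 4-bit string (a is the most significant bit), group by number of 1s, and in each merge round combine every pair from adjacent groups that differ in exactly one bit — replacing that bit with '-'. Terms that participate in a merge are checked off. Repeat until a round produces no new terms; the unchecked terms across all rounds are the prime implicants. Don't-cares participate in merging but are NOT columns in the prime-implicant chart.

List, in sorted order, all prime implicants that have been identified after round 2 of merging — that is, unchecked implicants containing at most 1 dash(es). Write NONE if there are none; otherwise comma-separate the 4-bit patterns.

00-1, 1-11, 11-1, 110-

[col 0] 0001*, 0010*, 0011*, 1010*, 1011*, 1100*, 1101*, 1111*
[col 1] -010*, -011*, 00-1, 001-*, 1-11, 101-*, 11-1, 110-
[col 2] -01-
Prime implicants: -01-, 00-1, 1-11, 11-1, 110-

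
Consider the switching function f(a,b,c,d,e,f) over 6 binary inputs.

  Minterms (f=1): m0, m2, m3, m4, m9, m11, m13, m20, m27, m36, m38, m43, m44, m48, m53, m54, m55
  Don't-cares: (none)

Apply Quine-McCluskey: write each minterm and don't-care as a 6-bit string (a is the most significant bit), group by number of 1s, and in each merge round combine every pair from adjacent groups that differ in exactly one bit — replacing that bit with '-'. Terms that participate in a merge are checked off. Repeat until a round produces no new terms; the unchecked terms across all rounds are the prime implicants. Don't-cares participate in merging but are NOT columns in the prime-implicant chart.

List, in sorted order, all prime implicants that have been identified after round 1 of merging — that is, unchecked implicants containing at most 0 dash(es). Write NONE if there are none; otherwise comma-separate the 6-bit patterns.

[col 0] 000000*, 000010*, 000011*, 000100*, 001001*, 001011*, 001101*, 010100*, 011011*, 100100*, 100110*, 101011*, 101100*, 110000, 110101*, 110110*, 110111*
[col 1] -00100, -01011, 0-0100, 0-1011, 00-011, 000-00, 0000-0, 00001-, 001-01, 0010-1, 1-0110, 10-100, 1001-0, 1101-1, 11011-
Prime implicants: -00100, -01011, 0-0100, 0-1011, 00-011, 000-00, 0000-0, 00001-, 001-01, 0010-1, 1-0110, 10-100, 1001-0, 110000, 1101-1, 11011-

110000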